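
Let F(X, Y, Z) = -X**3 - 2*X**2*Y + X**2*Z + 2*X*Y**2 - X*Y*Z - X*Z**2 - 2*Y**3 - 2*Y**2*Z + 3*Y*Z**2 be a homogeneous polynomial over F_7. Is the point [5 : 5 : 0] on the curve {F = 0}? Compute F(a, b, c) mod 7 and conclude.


F(5,5,0) ≡ 3 (mod 7); P is NOT on the curve.

Evaluate F(5, 5, 0) term-by-term (mod 7).
  -X**3 ↦ -1·125·1·1 = -125
  -2*X**2*Y ↦ -2·25·5·1 = -250
  X**2*Z ↦ 1·25·1·0 = 0
  2*X*Y**2 ↦ 2·5·25·1 = 250
  -X*Y*Z ↦ -1·5·5·0 = 0
  -X*Z**2 ↦ -1·5·1·0 = 0
  -2*Y**3 ↦ -2·1·125·1 = -250
  -2*Y**2*Z ↦ -2·1·25·0 = 0
  3*Y*Z**2 ↦ 3·1·5·0 = 0
Sum: F(5, 5, 0) = (-125) + (-250) + (0) + (250) + (0) + (0) + (-250) + (0) + (0) = -375.
Reducing mod 7: -375 ≡ 3 (mod 7).
Since F(a, b, c) ≡ 3 ≠ 0 (mod 7), P does NOT lie on the curve.


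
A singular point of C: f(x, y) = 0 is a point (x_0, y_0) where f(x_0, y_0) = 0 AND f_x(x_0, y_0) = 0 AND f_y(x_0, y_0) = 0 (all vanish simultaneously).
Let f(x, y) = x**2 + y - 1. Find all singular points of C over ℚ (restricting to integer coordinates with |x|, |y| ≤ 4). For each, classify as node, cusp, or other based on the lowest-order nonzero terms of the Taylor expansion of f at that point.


No singular points in the scanned grid; C is smooth there.

Compute partial derivatives:
  f_x = 2*x.
  f_y = 1.
f_y = 1 is a nonzero constant, so f_y never vanishes: no point (x, y) can satisfy f = f_x = f_y = 0. In particular no (x, y) ∈ {−4, ..., 4}² is singular; the curve is smooth.


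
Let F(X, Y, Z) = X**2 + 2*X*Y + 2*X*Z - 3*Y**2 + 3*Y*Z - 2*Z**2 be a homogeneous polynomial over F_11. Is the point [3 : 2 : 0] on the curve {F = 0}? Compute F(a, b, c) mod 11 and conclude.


F(3,2,0) ≡ 9 (mod 11); P is NOT on the curve.

Evaluate F(3, 2, 0) term-by-term (mod 11).
  X**2 ↦ 1·9·1·1 = 9
  2*X*Y ↦ 2·3·2·1 = 12
  2*X*Z ↦ 2·3·1·0 = 0
  -3*Y**2 ↦ -3·1·4·1 = -12
  3*Y*Z ↦ 3·1·2·0 = 0
  -2*Z**2 ↦ -2·1·1·0 = 0
Sum: F(3, 2, 0) = (9) + (12) + (0) + (-12) + (0) + (0) = 9.
Reducing mod 11: 9 ≡ 9 (mod 11).
Since F(a, b, c) ≡ 9 ≠ 0 (mod 11), P does NOT lie on the curve.


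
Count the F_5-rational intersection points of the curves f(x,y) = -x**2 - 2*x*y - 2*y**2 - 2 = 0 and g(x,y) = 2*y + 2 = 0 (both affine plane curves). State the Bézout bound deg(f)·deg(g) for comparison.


Common zeros: ∅; count = 0; Bézout bound = 2.

deg(f) = 2, deg(g) = 1, so Bézout bound = 2.
Scan x ∈ F_5. For each x, list the y ∈ F_5 with f(x, y) ≡ 0 and those with g(x, y) ≡ 0 (mod 5); the common zeros in that column are the intersection.
  x = 0: f ≡ 0 at y ∈ {2, 3}; g ≡ 0 at y ∈ {4}; common: ∅.
  x = 1: f ≡ 0 at y ∈ {2}; g ≡ 0 at y ∈ {4}; common: ∅.
  x = 2: f ≡ 0 at y ∈ ∅; g ≡ 0 at y ∈ {4}; common: ∅.
  x = 3: f ≡ 0 at y ∈ ∅; g ≡ 0 at y ∈ {4}; common: ∅.
  x = 4: f ≡ 0 at y ∈ {3}; g ≡ 0 at y ∈ {4}; common: ∅.
Collecting: common zeros = ∅, so the count is 0.
Comparison with the Bézout bound: 0 ≤ 2 = deg(f)·deg(g), as expected for curves with no common component (the affine F_5-count falls short of the bound because intersections may lie at infinity, over extension fields, or carry multiplicity).


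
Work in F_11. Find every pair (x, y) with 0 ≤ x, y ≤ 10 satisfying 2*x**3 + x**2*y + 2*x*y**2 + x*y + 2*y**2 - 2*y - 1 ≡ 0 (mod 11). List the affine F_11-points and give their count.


Affine F_11-points: {(0, 3), (0, 9), (6, 7), (6, 9), (8, 0), (8, 1), (10, 4)}; count = 7.

For each of the 121 pairs (x, y) ∈ F_11², evaluate f(x, y) mod 11. Record the zeros.
  x = 0: [0↦10, 1↦10, 2↦3, 3↦0, 4↦1, 5↦6, 6↦4, 7↦6, 8↦1, 9↦0, 10↦3]  zeros at y ∈ {3, 9}
  x = 1: [0↦1, 1↦5, 2↦6, 3↦4, 4↦10, 5↦2, 6↦2, 7↦10, 8↦4, 9↦6, 10↦5]  zeros at y ∈ ∅
  x = 2: [0↦4, 1↦3, 2↦3, 3↦4, 4↦6, 5↦9, 6↦2, 7↦7, 8↦2, 9↦9, 10↦6]  zeros at y ∈ ∅
  x = 3: [0↦9, 1↦5, 2↦6, 3↦1, 4↦1, 5↦6, 6↦5, 7↦9, 8↦7, 9↦10, 10↦7]  zeros at y ∈ ∅
  x = 4: [0↦6, 1↦1, 2↦5, 3↦7, 4↦7, 5↦5, 6↦1, 7↦6, 8↦9, 9↦10, 10↦9]  zeros at y ∈ ∅
  x = 5: [0↦7, 1↦3, 2↦1, 3↦1, 4↦3, 5↦7, 6↦2, 7↦10, 8↦9, 9↦10, 10↦2]  zeros at y ∈ ∅
  x = 6: [0↦2, 1↦1, 2↦6, 3↦6, 4↦1, 5↦2, 6↦9, 7↦0, 8↦8, 9↦0, 10↦9]  zeros at y ∈ {7, 9}
  x = 7: [0↦3, 1↦7, 2↦10, 3↦1, 4↦2, 5↦2, 6↦1, 7↦10, 8↦7, 9↦3, 10↦9]  zeros at y ∈ ∅
  x = 8: [0↦0, 1↦0, 2↦3, 3↦9, 4↦7, 5↦8, 6↦1, 7↦8, 8↦7, 9↦9, 10↦3]  zeros at y ∈ {0, 1}
  x = 9: [0↦5, 1↦3, 2↦8, 3↦9, 4↦6, 5↦10, 6↦10, 7↦6, 8↦9, 9↦8, 10↦3]  zeros at y ∈ ∅
  x = 10: [0↦8, 1↦6, 2↦4, 3↦2, 4↦0, 5↦9, 6↦7, 7↦5, 8↦3, 9↦1, 10↦10]  zeros at y ∈ {4}
Collecting zeros: affine points = {(0, 3), (0, 9), (6, 7), (6, 9), (8, 0), (8, 1), (10, 4)}.
Total count |C(F_11)_aff| = 7.


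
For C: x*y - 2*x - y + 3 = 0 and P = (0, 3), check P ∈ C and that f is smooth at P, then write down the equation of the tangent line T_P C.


Tangent line at P: x - y + 3 = 0.

Step 1: f(0, 3) = 0, so P lies on C.
Step 2: partial derivatives
  f_x(x, y) = y - 2, f_y(x, y) = x - 1.
  f_x(P) = 1, f_y(P) = -1 (gradient nonzero, so P is smooth).
Step 3: tangent line at P: 1·(x − 0) + -1·(y − 3) = 0.
Expanding: x - y + 3 = 0.


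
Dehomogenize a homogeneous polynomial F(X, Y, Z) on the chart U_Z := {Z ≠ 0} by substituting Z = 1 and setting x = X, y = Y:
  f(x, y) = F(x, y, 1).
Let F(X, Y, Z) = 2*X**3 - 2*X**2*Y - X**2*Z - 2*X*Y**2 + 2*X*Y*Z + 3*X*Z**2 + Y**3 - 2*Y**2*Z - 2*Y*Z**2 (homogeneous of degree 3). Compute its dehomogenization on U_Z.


f(x, y) = 2*x**3 - 2*x**2*y - x**2 - 2*x*y**2 + 2*x*y + 3*x + y**3 - 2*y**2 - 2*y

On U_Z we set Z = 1. Each monomial c·X^i·Y^j·Z^k in F becomes c·x^i·y^j·1^k = c·x^i·y^j.
Substituting Z = 1: F(X, Y, 1) = 2*x**3 - 2*x**2*y - x**2 - 2*x*y**2 + 2*x*y + 3*x + y**3 - 2*y**2 - 2*y.
Note: deg(f) ≤ deg(F) = 3; strict inequality happens when F is divisible by Z (lost terms).


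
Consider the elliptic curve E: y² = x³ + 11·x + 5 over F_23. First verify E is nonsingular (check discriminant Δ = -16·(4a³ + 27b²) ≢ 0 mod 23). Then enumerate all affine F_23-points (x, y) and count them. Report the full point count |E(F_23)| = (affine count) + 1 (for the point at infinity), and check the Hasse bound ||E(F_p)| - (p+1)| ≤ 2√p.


Affine points = {(2, 9), (2, 14), (5, 1), (5, 22), (11, 10), (11, 13), (12, 5), (12, 18), (15, 7), (15, 16), (18, 3), (18, 20), (19, 9), (19, 14), (22, 4), (22, 19)}; affine count = 16; |E(F_23)| = 17.

Discriminant check: Δ ∝ 4a³ + 27b² = 4·11³ + 27·5² = 4·1331 + 27·25 ≡ 19 (mod 23). Nonzero ⇒ E is nonsingular.
For each x ∈ F_23, compute rhs = x³ + 11·x + 5 mod 23, then count y ∈ F_23 with y² ≡ rhs.
  x = 0: rhs = 5, matching y values: none (0 points).
  x = 1: rhs = 17, matching y values: none (0 points).
  x = 2: rhs = 12, matching y values: 9, 14 (2 points).
  x = 3: rhs = 19, matching y values: none (0 points).
  x = 4: rhs = 21, matching y values: none (0 points).
  x = 5: rhs = 1, matching y values: 1, 22 (2 points).
  x = 6: rhs = 11, matching y values: none (0 points).
  x = 7: rhs = 11, matching y values: none (0 points).
  x = 8: rhs = 7, matching y values: none (0 points).
  x = 9: rhs = 5, matching y values: none (0 points).
  x = 10: rhs = 11, matching y values: none (0 points).
  x = 11: rhs = 8, matching y values: 10, 13 (2 points).
  x = 12: rhs = 2, matching y values: 5, 18 (2 points).
  x = 13: rhs = 22, matching y values: none (0 points).
  x = 14: rhs = 5, matching y values: none (0 points).
  x = 15: rhs = 3, matching y values: 7, 16 (2 points).
  x = 16: rhs = 22, matching y values: none (0 points).
  x = 17: rhs = 22, matching y values: none (0 points).
  x = 18: rhs = 9, matching y values: 3, 20 (2 points).
  x = 19: rhs = 12, matching y values: 9, 14 (2 points).
  x = 20: rhs = 14, matching y values: none (0 points).
  x = 21: rhs = 21, matching y values: none (0 points).
  x = 22: rhs = 16, matching y values: 4, 19 (2 points).
Total affine count: 16.
Full point count |E(F_23)| = 16 + 1 = 17.
Hasse bound: |17 − (23+1)| = |-7| = 7 ≤ 2√23 ≈ 9.5917 ✓.


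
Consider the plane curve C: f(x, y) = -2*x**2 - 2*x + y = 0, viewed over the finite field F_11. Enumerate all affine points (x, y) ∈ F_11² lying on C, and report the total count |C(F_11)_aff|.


Affine F_11-points: {(0, 0), (1, 4), (2, 1), (3, 2), (4, 7), (5, 5), (6, 7), (7, 2), (8, 1), (9, 4), (10, 0)}; count = 11.

For each of the 121 pairs (x, y) ∈ F_11², evaluate f(x, y) mod 11. Record the zeros.
  x = 0: [0↦0, 1↦1, 2↦2, 3↦3, 4↦4, 5↦5, 6↦6, 7↦7, 8↦8, 9↦9, 10↦10]  zeros at y ∈ {0}
  x = 1: [0↦7, 1↦8, 2↦9, 3↦10, 4↦0, 5↦1, 6↦2, 7↦3, 8↦4, 9↦5, 10↦6]  zeros at y ∈ {4}
  x = 2: [0↦10, 1↦0, 2↦1, 3↦2, 4↦3, 5↦4, 6↦5, 7↦6, 8↦7, 9↦8, 10↦9]  zeros at y ∈ {1}
  x = 3: [0↦9, 1↦10, 2↦0, 3↦1, 4↦2, 5↦3, 6↦4, 7↦5, 8↦6, 9↦7, 10↦8]  zeros at y ∈ {2}
  x = 4: [0↦4, 1↦5, 2↦6, 3↦7, 4↦8, 5↦9, 6↦10, 7↦0, 8↦1, 9↦2, 10↦3]  zeros at y ∈ {7}
  x = 5: [0↦6, 1↦7, 2↦8, 3↦9, 4↦10, 5↦0, 6↦1, 7↦2, 8↦3, 9↦4, 10↦5]  zeros at y ∈ {5}
  x = 6: [0↦4, 1↦5, 2↦6, 3↦7, 4↦8, 5↦9, 6↦10, 7↦0, 8↦1, 9↦2, 10↦3]  zeros at y ∈ {7}
  x = 7: [0↦9, 1↦10, 2↦0, 3↦1, 4↦2, 5↦3, 6↦4, 7↦5, 8↦6, 9↦7, 10↦8]  zeros at y ∈ {2}
  x = 8: [0↦10, 1↦0, 2↦1, 3↦2, 4↦3, 5↦4, 6↦5, 7↦6, 8↦7, 9↦8, 10↦9]  zeros at y ∈ {1}
  x = 9: [0↦7, 1↦8, 2↦9, 3↦10, 4↦0, 5↦1, 6↦2, 7↦3, 8↦4, 9↦5, 10↦6]  zeros at y ∈ {4}
  x = 10: [0↦0, 1↦1, 2↦2, 3↦3, 4↦4, 5↦5, 6↦6, 7↦7, 8↦8, 9↦9, 10↦10]  zeros at y ∈ {0}
Collecting zeros: affine points = {(0, 0), (1, 4), (2, 1), (3, 2), (4, 7), (5, 5), (6, 7), (7, 2), (8, 1), (9, 4), (10, 0)}.
Total count |C(F_11)_aff| = 11.


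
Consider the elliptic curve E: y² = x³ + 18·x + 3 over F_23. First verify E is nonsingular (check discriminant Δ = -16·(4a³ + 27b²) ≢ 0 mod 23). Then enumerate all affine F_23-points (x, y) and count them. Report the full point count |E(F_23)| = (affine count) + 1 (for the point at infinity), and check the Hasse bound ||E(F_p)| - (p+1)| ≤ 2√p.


Affine points = {(0, 7), (0, 16), (2, 1), (2, 22), (4, 1), (4, 22), (7, 9), (7, 14), (14, 3), (14, 20), (17, 1), (17, 22), (18, 8), (18, 15)}; affine count = 14; |E(F_23)| = 15.

Discriminant check: Δ ∝ 4a³ + 27b² = 4·18³ + 27·3² = 4·5832 + 27·9 ≡ 19 (mod 23). Nonzero ⇒ E is nonsingular.
For each x ∈ F_23, compute rhs = x³ + 18·x + 3 mod 23, then count y ∈ F_23 with y² ≡ rhs.
  x = 0: rhs = 3, matching y values: 7, 16 (2 points).
  x = 1: rhs = 22, matching y values: none (0 points).
  x = 2: rhs = 1, matching y values: 1, 22 (2 points).
  x = 3: rhs = 15, matching y values: none (0 points).
  x = 4: rhs = 1, matching y values: 1, 22 (2 points).
  x = 5: rhs = 11, matching y values: none (0 points).
  x = 6: rhs = 5, matching y values: none (0 points).
  x = 7: rhs = 12, matching y values: 9, 14 (2 points).
  x = 8: rhs = 15, matching y values: none (0 points).
  x = 9: rhs = 20, matching y values: none (0 points).
  x = 10: rhs = 10, matching y values: none (0 points).
  x = 11: rhs = 14, matching y values: none (0 points).
  x = 12: rhs = 15, matching y values: none (0 points).
  x = 13: rhs = 19, matching y values: none (0 points).
  x = 14: rhs = 9, matching y values: 3, 20 (2 points).
  x = 15: rhs = 14, matching y values: none (0 points).
  x = 16: rhs = 17, matching y values: none (0 points).
  x = 17: rhs = 1, matching y values: 1, 22 (2 points).
  x = 18: rhs = 18, matching y values: 8, 15 (2 points).
  x = 19: rhs = 5, matching y values: none (0 points).
  x = 20: rhs = 14, matching y values: none (0 points).
  x = 21: rhs = 5, matching y values: none (0 points).
  x = 22: rhs = 7, matching y values: none (0 points).
Total affine count: 14.
Full point count |E(F_23)| = 14 + 1 = 15.
Hasse bound: |15 − (23+1)| = |-9| = 9 ≤ 2√23 ≈ 9.5917 ✓.


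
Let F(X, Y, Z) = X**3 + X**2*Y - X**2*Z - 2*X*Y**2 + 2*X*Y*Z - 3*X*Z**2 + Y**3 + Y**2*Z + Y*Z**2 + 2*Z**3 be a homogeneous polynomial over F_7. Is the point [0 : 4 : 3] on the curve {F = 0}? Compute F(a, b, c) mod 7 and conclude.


F(0,4,3) ≡ 6 (mod 7); P is NOT on the curve.

Evaluate F(0, 4, 3) term-by-term (mod 7).
  X**3 ↦ 1·0·1·1 = 0
  X**2*Y ↦ 1·0·4·1 = 0
  -X**2*Z ↦ -1·0·1·3 = 0
  -2*X*Y**2 ↦ -2·0·16·1 = 0
  2*X*Y*Z ↦ 2·0·4·3 = 0
  -3*X*Z**2 ↦ -3·0·1·9 = 0
  Y**3 ↦ 1·1·64·1 = 64
  Y**2*Z ↦ 1·1·16·3 = 48
  Y*Z**2 ↦ 1·1·4·9 = 36
  2*Z**3 ↦ 2·1·1·27 = 54
Sum: F(0, 4, 3) = (0) + (0) + (0) + (0) + (0) + (0) + (64) + (48) + (36) + (54) = 202.
Reducing mod 7: 202 ≡ 6 (mod 7).
Since F(a, b, c) ≡ 6 ≠ 0 (mod 7), P does NOT lie on the curve.


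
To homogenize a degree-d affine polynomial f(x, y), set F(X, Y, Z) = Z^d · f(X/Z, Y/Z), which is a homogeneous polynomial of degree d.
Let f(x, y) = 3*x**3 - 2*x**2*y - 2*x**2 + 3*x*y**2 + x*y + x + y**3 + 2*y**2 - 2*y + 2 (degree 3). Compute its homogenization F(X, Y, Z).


F(X, Y, Z) = 3*X**3 - 2*X**2*Y - 2*X**2*Z + 3*X*Y**2 + X*Y*Z + X*Z**2 + Y**3 + 2*Y**2*Z - 2*Y*Z**2 + 2*Z**3

deg(f) = 3.
Substitute x = X/Z, y = Y/Z into f, then multiply by Z^3.
  monomial 3·x^3·y^0 ↦ 3·X^3·Y^0·Z^0.
  monomial -2·x^2·y^1 ↦ -2·X^2·Y^1·Z^0.
  monomial -2·x^2·y^0 ↦ -2·X^2·Y^0·Z^1.
  monomial 3·x^1·y^2 ↦ 3·X^1·Y^2·Z^0.
  monomial 1·x^1·y^1 ↦ 1·X^1·Y^1·Z^1.
  monomial 1·x^1·y^0 ↦ 1·X^1·Y^0·Z^2.
  monomial 1·x^0·y^3 ↦ 1·X^0·Y^3·Z^0.
  monomial 2·x^0·y^2 ↦ 2·X^0·Y^2·Z^1.
  monomial -2·x^0·y^1 ↦ -2·X^0·Y^1·Z^2.
  monomial 2·x^0·y^0 ↦ 2·X^0·Y^0·Z^3.
Collecting: F(X, Y, Z) = 3*X**3 - 2*X**2*Y - 2*X**2*Z + 3*X*Y**2 + X*Y*Z + X*Z**2 + Y**3 + 2*Y**2*Z - 2*Y*Z**2 + 2*Z**3.


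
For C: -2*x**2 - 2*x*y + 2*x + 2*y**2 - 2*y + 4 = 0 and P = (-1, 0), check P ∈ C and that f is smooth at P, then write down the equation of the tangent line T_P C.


Tangent line at P: 6*x + 6 = 0.

Step 1: f(-1, 0) = 0, so P lies on C.
Step 2: partial derivatives
  f_x(x, y) = -4*x - 2*y + 2, f_y(x, y) = -2*x + 4*y - 2.
  f_x(P) = 6, f_y(P) = 0 (gradient nonzero, so P is smooth).
Step 3: tangent line at P: 6·(x − -1) + 0·(y − 0) = 0.
Expanding: 6*x + 6 = 0.


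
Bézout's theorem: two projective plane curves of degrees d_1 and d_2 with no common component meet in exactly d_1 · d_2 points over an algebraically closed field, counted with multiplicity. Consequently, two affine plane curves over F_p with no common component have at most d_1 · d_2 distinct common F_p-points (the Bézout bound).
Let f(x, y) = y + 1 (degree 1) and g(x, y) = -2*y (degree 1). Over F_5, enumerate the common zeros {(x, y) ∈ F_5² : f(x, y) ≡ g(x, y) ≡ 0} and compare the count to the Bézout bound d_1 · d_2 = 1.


Common zeros: ∅; count = 0; Bézout bound = 1.

deg(f) = 1, deg(g) = 1, so Bézout bound = 1.
Scan x ∈ F_5. For each x, list the y ∈ F_5 with f(x, y) ≡ 0 and those with g(x, y) ≡ 0 (mod 5); the common zeros in that column are the intersection.
  x = 0: f ≡ 0 at y ∈ {4}; g ≡ 0 at y ∈ {0}; common: ∅.
  x = 1: f ≡ 0 at y ∈ {4}; g ≡ 0 at y ∈ {0}; common: ∅.
  x = 2: f ≡ 0 at y ∈ {4}; g ≡ 0 at y ∈ {0}; common: ∅.
  x = 3: f ≡ 0 at y ∈ {4}; g ≡ 0 at y ∈ {0}; common: ∅.
  x = 4: f ≡ 0 at y ∈ {4}; g ≡ 0 at y ∈ {0}; common: ∅.
Collecting: common zeros = ∅, so the count is 0.
Comparison with the Bézout bound: 0 ≤ 1 = deg(f)·deg(g), as expected for curves with no common component (the affine F_5-count falls short of the bound because intersections may lie at infinity, over extension fields, or carry multiplicity).


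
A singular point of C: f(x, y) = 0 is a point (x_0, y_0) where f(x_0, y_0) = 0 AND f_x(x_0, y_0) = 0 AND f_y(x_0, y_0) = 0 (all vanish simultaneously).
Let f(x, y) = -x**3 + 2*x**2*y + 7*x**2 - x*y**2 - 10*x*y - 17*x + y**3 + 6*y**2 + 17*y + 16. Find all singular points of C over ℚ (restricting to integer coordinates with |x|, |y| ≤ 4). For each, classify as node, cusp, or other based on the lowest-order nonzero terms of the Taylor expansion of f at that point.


Singular points: {(2, -1)}; classification: node.

Compute partial derivatives:
  f_x = -3*x**2 + 4*x*y + 14*x - y**2 - 10*y - 17.
  f_y = 2*x**2 - 2*x*y - 10*x + 3*y**2 + 12*y + 17.
Scan x_0 ∈ {−4, ..., 4}. For each x_0, f_y(x_0, y) is a polynomial in y; find its integer roots y ∈ {−4, ..., 4}, then test f_x and f at those candidates.
  x = -4: f_y(-4, y) = 3*y**2 + 20*y + 89; no integer root y with |y| ≤ 4.
  x = -3: f_y(-3, y) = 3*y**2 + 18*y + 65; no integer root y with |y| ≤ 4.
  x = -2: f_y(-2, y) = 3*y**2 + 16*y + 45; no integer root y with |y| ≤ 4.
  x = -1: f_y(-1, y) = 3*y**2 + 14*y + 29; no integer root y with |y| ≤ 4.
  x = 0: f_y(0, y) = 3*y**2 + 12*y + 17; no integer root y with |y| ≤ 4.
  x = 1: f_y(1, y) = 3*y**2 + 10*y + 9; no integer root y with |y| ≤ 4.
  x = 2: f_y(2, y) = 3*y**2 + 8*y + 5; vanishes at y ∈ {-1}. (2, -1): f_x = 0, f = 0 — SINGULAR.
  x = 3: f_y(3, y) = 3*y**2 + 6*y + 5; no integer root y with |y| ≤ 4.
  x = 4: f_y(4, y) = 3*y**2 + 4*y + 9; no integer root y with |y| ≤ 4.
Only singular point on the grid: (2, -1).
Classify: substitute x = 2 + u, y = -1 + v and expand: f = -u**3 + 2*u**2*v - u**2 - u*v**2 + v**3 + v**2.
No constant or linear terms (consistent with a singular point). Quadratic part: -u**2 + v**2. Cubic part: -u**3 + 2*u**2*v - u*v**2 + v**3.
The quadratic part v**2 - u**2 = (v − u)(v + u) splits into two distinct linear factors, so there are two distinct tangent lines y − -1 = ±(x − 2) — this is a node (ordinary double point).
Classification: node.


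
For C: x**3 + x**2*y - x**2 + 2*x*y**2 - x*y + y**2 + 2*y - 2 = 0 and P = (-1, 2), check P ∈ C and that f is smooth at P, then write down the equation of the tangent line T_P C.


Tangent line at P: 7*x + 7 = 0.

Step 1: f(-1, 2) = 0, so P lies on C.
Step 2: partial derivatives
  f_x(x, y) = 3*x**2 + 2*x*y - 2*x + 2*y**2 - y, f_y(x, y) = x**2 + 4*x*y - x + 2*y + 2.
  f_x(P) = 7, f_y(P) = 0 (gradient nonzero, so P is smooth).
Step 3: tangent line at P: 7·(x − -1) + 0·(y − 2) = 0.
Expanding: 7*x + 7 = 0.


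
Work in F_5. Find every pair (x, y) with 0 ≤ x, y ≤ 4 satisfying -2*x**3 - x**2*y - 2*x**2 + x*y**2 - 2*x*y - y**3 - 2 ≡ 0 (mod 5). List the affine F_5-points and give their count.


Affine F_5-points: {(0, 2), (2, 4), (3, 2), (3, 4), (4, 3)}; count = 5.

For each of the 25 pairs (x, y) ∈ F_5², evaluate f(x, y) mod 5. Record the zeros.
  x = 0: [0↦3, 1↦2, 2↦0, 3↦1, 4↦4]  zeros at y ∈ {2}
  x = 1: [0↦4, 1↦1, 2↦4, 3↦2, 4↦4]  zeros at y ∈ ∅
  x = 2: [0↦4, 1↦2, 2↦3, 3↦1, 4↦0]  zeros at y ∈ {4}
  x = 3: [0↦1, 1↦3, 2↦0, 3↦1, 4↦0]  zeros at y ∈ {2, 4}
  x = 4: [0↦3, 1↦2, 2↦3, 3↦0, 4↦2]  zeros at y ∈ {3}
Collecting zeros: affine points = {(0, 2), (2, 4), (3, 2), (3, 4), (4, 3)}.
Total count |C(F_5)_aff| = 5.


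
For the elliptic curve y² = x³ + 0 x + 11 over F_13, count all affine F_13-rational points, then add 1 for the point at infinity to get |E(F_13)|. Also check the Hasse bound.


Affine points = {(1, 5), (1, 8), (3, 5), (3, 8), (4, 6), (4, 7), (7, 4), (7, 9), (8, 4), (8, 9), (9, 5), (9, 8), (10, 6), (10, 7), (11, 4), (11, 9), (12, 6), (12, 7)}; affine count = 18; |E(F_13)| = 19.

Discriminant check: Δ ∝ 4a³ + 27b² = 4·0³ + 27·11² = 4·0 + 27·121 ≡ 4 (mod 13). Nonzero ⇒ E is nonsingular.
For each x ∈ F_13, compute rhs = x³ + 0·x + 11 mod 13, then count y ∈ F_13 with y² ≡ rhs.
  x = 0: rhs = 11, matching y values: none (0 points).
  x = 1: rhs = 12, matching y values: 5, 8 (2 points).
  x = 2: rhs = 6, matching y values: none (0 points).
  x = 3: rhs = 12, matching y values: 5, 8 (2 points).
  x = 4: rhs = 10, matching y values: 6, 7 (2 points).
  x = 5: rhs = 6, matching y values: none (0 points).
  x = 6: rhs = 6, matching y values: none (0 points).
  x = 7: rhs = 3, matching y values: 4, 9 (2 points).
  x = 8: rhs = 3, matching y values: 4, 9 (2 points).
  x = 9: rhs = 12, matching y values: 5, 8 (2 points).
  x = 10: rhs = 10, matching y values: 6, 7 (2 points).
  x = 11: rhs = 3, matching y values: 4, 9 (2 points).
  x = 12: rhs = 10, matching y values: 6, 7 (2 points).
Total affine count: 18.
Full point count |E(F_13)| = 18 + 1 = 19.
Hasse bound: |19 − (13+1)| = |5| = 5 ≤ 2√13 ≈ 7.2111 ✓.


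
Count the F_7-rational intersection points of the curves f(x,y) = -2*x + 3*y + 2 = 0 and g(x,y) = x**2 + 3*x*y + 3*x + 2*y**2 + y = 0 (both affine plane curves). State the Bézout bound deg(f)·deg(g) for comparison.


Common zeros: {(2, 3)}; count = 1; Bézout bound = 2.

deg(f) = 1, deg(g) = 2, so Bézout bound = 2.
Scan x ∈ F_7. For each x, list the y ∈ F_7 with f(x, y) ≡ 0 and those with g(x, y) ≡ 0 (mod 7); the common zeros in that column are the intersection.
  x = 0: f ≡ 0 at y ∈ {4}; g ≡ 0 at y ∈ {0, 3}; common: ∅.
  x = 1: f ≡ 0 at y ∈ {0}; g ≡ 0 at y ∈ ∅; common: ∅.
  x = 2: f ≡ 0 at y ∈ {3}; g ≡ 0 at y ∈ {3, 4}; common: {3}.
  x = 3: f ≡ 0 at y ∈ {6}; g ≡ 0 at y ∈ ∅; common: ∅.
  x = 4: f ≡ 0 at y ∈ {2}; g ≡ 0 at y ∈ {0, 4}; common: ∅.
  x = 5: f ≡ 0 at y ∈ {5}; g ≡ 0 at y ∈ ∅; common: ∅.
  x = 6: f ≡ 0 at y ∈ {1}; g ≡ 0 at y ∈ ∅; common: ∅.
Collecting: common zeros = {(2, 3)}, so the count is 1.
Comparison with the Bézout bound: 1 ≤ 2 = deg(f)·deg(g), as expected for curves with no common component (the affine F_7-count falls short of the bound because intersections may lie at infinity, over extension fields, or carry multiplicity).


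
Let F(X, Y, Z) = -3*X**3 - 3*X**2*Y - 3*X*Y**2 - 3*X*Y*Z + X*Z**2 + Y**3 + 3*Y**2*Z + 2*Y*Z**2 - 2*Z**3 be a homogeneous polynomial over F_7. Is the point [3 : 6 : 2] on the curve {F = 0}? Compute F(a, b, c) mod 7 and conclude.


F(3,6,2) ≡ 4 (mod 7); P is NOT on the curve.

Evaluate F(3, 6, 2) term-by-term (mod 7).
  -3*X**3 ↦ -3·27·1·1 = -81
  -3*X**2*Y ↦ -3·9·6·1 = -162
  -3*X*Y**2 ↦ -3·3·36·1 = -324
  -3*X*Y*Z ↦ -3·3·6·2 = -108
  X*Z**2 ↦ 1·3·1·4 = 12
  Y**3 ↦ 1·1·216·1 = 216
  3*Y**2*Z ↦ 3·1·36·2 = 216
  2*Y*Z**2 ↦ 2·1·6·4 = 48
  -2*Z**3 ↦ -2·1·1·8 = -16
Sum: F(3, 6, 2) = (-81) + (-162) + (-324) + (-108) + (12) + (216) + (216) + (48) + (-16) = -199.
Reducing mod 7: -199 ≡ 4 (mod 7).
Since F(a, b, c) ≡ 4 ≠ 0 (mod 7), P does NOT lie on the curve.


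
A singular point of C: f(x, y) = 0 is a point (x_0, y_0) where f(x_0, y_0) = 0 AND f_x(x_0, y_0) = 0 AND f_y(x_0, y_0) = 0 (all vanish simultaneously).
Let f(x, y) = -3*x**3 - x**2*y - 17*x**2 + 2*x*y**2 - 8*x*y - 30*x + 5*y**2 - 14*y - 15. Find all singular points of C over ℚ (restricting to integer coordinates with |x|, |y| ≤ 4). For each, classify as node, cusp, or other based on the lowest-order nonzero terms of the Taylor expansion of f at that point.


Singular points: {(-2, 1)}; classification: cusp.

Compute partial derivatives:
  f_x = -9*x**2 - 2*x*y - 34*x + 2*y**2 - 8*y - 30.
  f_y = -x**2 + 4*x*y - 8*x + 10*y - 14.
Scan x_0 ∈ {−4, ..., 4}. For each x_0, f_y(x_0, y) is a polynomial in y; find its integer roots y ∈ {−4, ..., 4}, then test f_x and f at those candidates.
  x = -4: f_y(-4, y) = 2 - 6*y; no integer root y with |y| ≤ 4.
  x = -3: f_y(-3, y) = 1 - 2*y; no integer root y with |y| ≤ 4.
  x = -2: f_y(-2, y) = 2*y - 2; vanishes at y ∈ {1}. (-2, 1): f_x = 0, f = 0 — SINGULAR.
  x = -1: f_y(-1, y) = 6*y - 7; no integer root y with |y| ≤ 4.
  x = 0: f_y(0, y) = 10*y - 14; no integer root y with |y| ≤ 4.
  x = 1: f_y(1, y) = 14*y - 23; no integer root y with |y| ≤ 4.
  x = 2: f_y(2, y) = 18*y - 34; no integer root y with |y| ≤ 4.
  x = 3: f_y(3, y) = 22*y - 47; no integer root y with |y| ≤ 4.
  x = 4: f_y(4, y) = 26*y - 62; no integer root y with |y| ≤ 4.
Only singular point on the grid: (-2, 1).
Classify: substitute x = -2 + u, y = 1 + v and expand: f = -3*u**3 - u**2*v + 2*u*v**2 + v**2.
No constant or linear terms (consistent with a singular point). Quadratic part: v**2. Cubic part: -3*u**3 - u**2*v + 2*u*v**2.
The quadratic part v**2 is a perfect square, so there is a single (double) tangent line v = 0, i.e. y = 1. Restricting the cubic part to that line (v = 0) leaves -3*u**3 ≠ 0, so f is not divisible by v and the branch is v² ≈ 3*u**3 to lowest order — this is a cusp.
Classification: cusp.


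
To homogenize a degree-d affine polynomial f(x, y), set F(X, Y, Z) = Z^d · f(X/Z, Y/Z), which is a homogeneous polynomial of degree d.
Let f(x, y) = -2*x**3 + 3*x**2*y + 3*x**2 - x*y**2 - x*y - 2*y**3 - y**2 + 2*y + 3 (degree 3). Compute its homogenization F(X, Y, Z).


F(X, Y, Z) = -2*X**3 + 3*X**2*Y + 3*X**2*Z - X*Y**2 - X*Y*Z - 2*Y**3 - Y**2*Z + 2*Y*Z**2 + 3*Z**3

deg(f) = 3.
Substitute x = X/Z, y = Y/Z into f, then multiply by Z^3.
  monomial -2·x^3·y^0 ↦ -2·X^3·Y^0·Z^0.
  monomial 3·x^2·y^1 ↦ 3·X^2·Y^1·Z^0.
  monomial 3·x^2·y^0 ↦ 3·X^2·Y^0·Z^1.
  monomial -1·x^1·y^2 ↦ -1·X^1·Y^2·Z^0.
  monomial -1·x^1·y^1 ↦ -1·X^1·Y^1·Z^1.
  monomial -2·x^0·y^3 ↦ -2·X^0·Y^3·Z^0.
  monomial -1·x^0·y^2 ↦ -1·X^0·Y^2·Z^1.
  monomial 2·x^0·y^1 ↦ 2·X^0·Y^1·Z^2.
  monomial 3·x^0·y^0 ↦ 3·X^0·Y^0·Z^3.
Collecting: F(X, Y, Z) = -2*X**3 + 3*X**2*Y + 3*X**2*Z - X*Y**2 - X*Y*Z - 2*Y**3 - Y**2*Z + 2*Y*Z**2 + 3*Z**3.


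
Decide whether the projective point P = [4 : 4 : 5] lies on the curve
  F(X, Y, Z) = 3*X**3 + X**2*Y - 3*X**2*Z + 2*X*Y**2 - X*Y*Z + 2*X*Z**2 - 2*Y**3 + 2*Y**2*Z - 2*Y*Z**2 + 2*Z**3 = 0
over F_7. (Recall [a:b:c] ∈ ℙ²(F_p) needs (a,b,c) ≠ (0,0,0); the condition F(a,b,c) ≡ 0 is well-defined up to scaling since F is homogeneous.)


F(4,4,5) ≡ 3 (mod 7); P is NOT on the curve.

Evaluate F(4, 4, 5) term-by-term (mod 7).
  3*X**3 ↦ 3·64·1·1 = 192
  X**2*Y ↦ 1·16·4·1 = 64
  -3*X**2*Z ↦ -3·16·1·5 = -240
  2*X*Y**2 ↦ 2·4·16·1 = 128
  -X*Y*Z ↦ -1·4·4·5 = -80
  2*X*Z**2 ↦ 2·4·1·25 = 200
  -2*Y**3 ↦ -2·1·64·1 = -128
  2*Y**2*Z ↦ 2·1·16·5 = 160
  -2*Y*Z**2 ↦ -2·1·4·25 = -200
  2*Z**3 ↦ 2·1·1·125 = 250
Sum: F(4, 4, 5) = (192) + (64) + (-240) + (128) + (-80) + (200) + (-128) + (160) + (-200) + (250) = 346.
Reducing mod 7: 346 ≡ 3 (mod 7).
Since F(a, b, c) ≡ 3 ≠ 0 (mod 7), P does NOT lie on the curve.


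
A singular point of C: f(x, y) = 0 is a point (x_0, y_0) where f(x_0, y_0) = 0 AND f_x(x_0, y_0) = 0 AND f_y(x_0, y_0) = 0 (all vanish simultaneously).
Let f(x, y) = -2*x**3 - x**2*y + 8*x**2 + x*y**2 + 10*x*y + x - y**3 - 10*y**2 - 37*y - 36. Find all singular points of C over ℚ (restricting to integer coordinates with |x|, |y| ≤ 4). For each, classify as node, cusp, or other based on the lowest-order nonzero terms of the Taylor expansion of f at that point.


Singular points: {(2, -3)}; classification: node.

Compute partial derivatives:
  f_x = -6*x**2 - 2*x*y + 16*x + y**2 + 10*y + 1.
  f_y = -x**2 + 2*x*y + 10*x - 3*y**2 - 20*y - 37.
Scan x_0 ∈ {−4, ..., 4}. For each x_0, f_y(x_0, y) is a polynomial in y; find its integer roots y ∈ {−4, ..., 4}, then test f_x and f at those candidates.
  x = -4: f_y(-4, y) = -3*y**2 - 28*y - 93; no integer root y with |y| ≤ 4.
  x = -3: f_y(-3, y) = -3*y**2 - 26*y - 76; no integer root y with |y| ≤ 4.
  x = -2: f_y(-2, y) = -3*y**2 - 24*y - 61; no integer root y with |y| ≤ 4.
  x = -1: f_y(-1, y) = -3*y**2 - 22*y - 48; no integer root y with |y| ≤ 4.
  x = 0: f_y(0, y) = -3*y**2 - 20*y - 37; no integer root y with |y| ≤ 4.
  x = 1: f_y(1, y) = -3*y**2 - 18*y - 28; no integer root y with |y| ≤ 4.
  x = 2: f_y(2, y) = -3*y**2 - 16*y - 21; vanishes at y ∈ {-3}. (2, -3): f_x = 0, f = 0 — SINGULAR.
  x = 3: f_y(3, y) = -3*y**2 - 14*y - 16; vanishes at y ∈ {-2}. (3, -2): f_x = -9 ≠ 0.
  x = 4: f_y(4, y) = -3*y**2 - 12*y - 13; no integer root y with |y| ≤ 4.
Only singular point on the grid: (2, -3).
Classify: substitute x = 2 + u, y = -3 + v and expand: f = -2*u**3 - u**2*v - u**2 + u*v**2 - v**3 + v**2.
No constant or linear terms (consistent with a singular point). Quadratic part: -u**2 + v**2. Cubic part: -2*u**3 - u**2*v + u*v**2 - v**3.
The quadratic part v**2 - u**2 = (v − u)(v + u) splits into two distinct linear factors, so there are two distinct tangent lines y − -3 = ±(x − 2) — this is a node (ordinary double point).
Classification: node.


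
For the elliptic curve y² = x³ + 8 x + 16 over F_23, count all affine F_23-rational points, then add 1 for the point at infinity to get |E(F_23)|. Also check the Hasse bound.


Affine points = {(0, 4), (0, 19), (1, 5), (1, 18), (6, 2), (6, 21), (7, 1), (7, 22), (9, 9), (9, 14), (11, 3), (11, 20), (12, 0), (16, 10), (16, 13), (18, 9), (18, 14), (19, 9), (19, 14)}; affine count = 19; |E(F_23)| = 20.

Discriminant check: Δ ∝ 4a³ + 27b² = 4·8³ + 27·16² = 4·512 + 27·256 ≡ 13 (mod 23). Nonzero ⇒ E is nonsingular.
For each x ∈ F_23, compute rhs = x³ + 8·x + 16 mod 23, then count y ∈ F_23 with y² ≡ rhs.
  x = 0: rhs = 16, matching y values: 4, 19 (2 points).
  x = 1: rhs = 2, matching y values: 5, 18 (2 points).
  x = 2: rhs = 17, matching y values: none (0 points).
  x = 3: rhs = 21, matching y values: none (0 points).
  x = 4: rhs = 20, matching y values: none (0 points).
  x = 5: rhs = 20, matching y values: none (0 points).
  x = 6: rhs = 4, matching y values: 2, 21 (2 points).
  x = 7: rhs = 1, matching y values: 1, 22 (2 points).
  x = 8: rhs = 17, matching y values: none (0 points).
  x = 9: rhs = 12, matching y values: 9, 14 (2 points).
  x = 10: rhs = 15, matching y values: none (0 points).
  x = 11: rhs = 9, matching y values: 3, 20 (2 points).
  x = 12: rhs = 0, matching y values: 0 (1 points).
  x = 13: rhs = 17, matching y values: none (0 points).
  x = 14: rhs = 20, matching y values: none (0 points).
  x = 15: rhs = 15, matching y values: none (0 points).
  x = 16: rhs = 8, matching y values: 10, 13 (2 points).
  x = 17: rhs = 5, matching y values: none (0 points).
  x = 18: rhs = 12, matching y values: 9, 14 (2 points).
  x = 19: rhs = 12, matching y values: 9, 14 (2 points).
  x = 20: rhs = 11, matching y values: none (0 points).
  x = 21: rhs = 15, matching y values: none (0 points).
  x = 22: rhs = 7, matching y values: none (0 points).
Total affine count: 19.
Full point count |E(F_23)| = 19 + 1 = 20.
Hasse bound: |20 − (23+1)| = |-4| = 4 ≤ 2√23 ≈ 9.5917 ✓.


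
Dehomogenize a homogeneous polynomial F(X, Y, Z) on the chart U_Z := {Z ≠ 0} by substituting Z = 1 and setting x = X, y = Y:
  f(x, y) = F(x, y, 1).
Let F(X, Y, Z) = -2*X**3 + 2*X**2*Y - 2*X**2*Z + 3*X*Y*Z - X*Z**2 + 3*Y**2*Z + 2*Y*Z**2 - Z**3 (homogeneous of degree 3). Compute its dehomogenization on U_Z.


f(x, y) = -2*x**3 + 2*x**2*y - 2*x**2 + 3*x*y - x + 3*y**2 + 2*y - 1

On U_Z we set Z = 1. Each monomial c·X^i·Y^j·Z^k in F becomes c·x^i·y^j·1^k = c·x^i·y^j.
Substituting Z = 1: F(X, Y, 1) = -2*x**3 + 2*x**2*y - 2*x**2 + 3*x*y - x + 3*y**2 + 2*y - 1.
Note: deg(f) ≤ deg(F) = 3; strict inequality happens when F is divisible by Z (lost terms).


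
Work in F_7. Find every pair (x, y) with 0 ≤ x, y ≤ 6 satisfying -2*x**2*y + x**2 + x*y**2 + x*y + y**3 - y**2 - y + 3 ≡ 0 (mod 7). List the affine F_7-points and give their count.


Affine F_7-points: {(0, 5), (1, 5), (2, 0), (2, 6), (4, 3), (5, 0), (5, 4), (5, 6)}; count = 8.

For each of the 49 pairs (x, y) ∈ F_7², evaluate f(x, y) mod 7. Record the zeros.
  x = 0: [0↦3, 1↦2, 2↦5, 3↦4, 4↦5, 5↦0, 6↦2]  zeros at y ∈ {5}
  x = 1: [0↦4, 1↦3, 2↦1, 3↦4, 4↦4, 5↦0, 6↦5]  zeros at y ∈ {5}
  x = 2: [0↦0, 1↦2, 2↦5, 3↦1, 4↦3, 5↦3, 6↦0]  zeros at y ∈ {0, 6}
  x = 3: [0↦5, 1↦6, 2↦3, 3↦2, 4↦2, 5↦2, 6↦1]  zeros at y ∈ ∅
  x = 4: [0↦5, 1↦1, 2↦2, 3↦0, 4↦1, 5↦4, 6↦1]  zeros at y ∈ {3}
  x = 5: [0↦0, 1↦1, 2↦2, 3↦2, 4↦0, 5↦2, 6↦0]  zeros at y ∈ {0, 4, 6}
  x = 6: [0↦4, 1↦6, 2↦3, 3↦1, 4↦6, 5↦3, 6↦5]  zeros at y ∈ ∅
Collecting zeros: affine points = {(0, 5), (1, 5), (2, 0), (2, 6), (4, 3), (5, 0), (5, 4), (5, 6)}.
Total count |C(F_7)_aff| = 8.


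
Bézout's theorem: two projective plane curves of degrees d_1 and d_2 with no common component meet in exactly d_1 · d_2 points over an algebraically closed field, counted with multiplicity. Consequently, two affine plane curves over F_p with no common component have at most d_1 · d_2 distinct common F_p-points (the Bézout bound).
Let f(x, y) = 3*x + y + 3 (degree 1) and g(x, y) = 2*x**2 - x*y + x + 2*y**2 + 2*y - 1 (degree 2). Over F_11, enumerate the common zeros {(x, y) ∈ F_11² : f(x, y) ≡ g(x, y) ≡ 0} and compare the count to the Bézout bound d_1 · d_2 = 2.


Common zeros: {(0, 8), (10, 0)}; count = 2; Bézout bound = 2.

deg(f) = 1, deg(g) = 2, so Bézout bound = 2.
Scan x ∈ F_11. For each x, list the y ∈ F_11 with f(x, y) ≡ 0 and those with g(x, y) ≡ 0 (mod 11); the common zeros in that column are the intersection.
  x = 0: f ≡ 0 at y ∈ {8}; g ≡ 0 at y ∈ {2, 8}; common: {8}.
  x = 1: f ≡ 0 at y ∈ {5}; g ≡ 0 at y ∈ ∅; common: ∅.
  x = 2: f ≡ 0 at y ∈ {2}; g ≡ 0 at y ∈ {1, 10}; common: ∅.
  x = 3: f ≡ 0 at y ∈ {10}; g ≡ 0 at y ∈ ∅; common: ∅.
  x = 4: f ≡ 0 at y ∈ {7}; g ≡ 0 at y ∈ ∅; common: ∅.
  x = 5: f ≡ 0 at y ∈ {4}; g ≡ 0 at y ∈ ∅; common: ∅.
  x = 6: f ≡ 0 at y ∈ {1}; g ≡ 0 at y ∈ {0, 2}; common: ∅.
  x = 7: f ≡ 0 at y ∈ {9}; g ≡ 0 at y ∈ ∅; common: ∅.
  x = 8: f ≡ 0 at y ∈ {6}; g ≡ 0 at y ∈ {4, 10}; common: ∅.
  x = 9: f ≡ 0 at y ∈ {3}; g ≡ 0 at y ∈ {1, 8}; common: ∅.
  x = 10: f ≡ 0 at y ∈ {0}; g ≡ 0 at y ∈ {0, 4}; common: {0}.
Collecting: common zeros = {(0, 8), (10, 0)}, so the count is 2.
Comparison with the Bézout bound: 2 ≤ 2 = deg(f)·deg(g), as expected for curves with no common component (the bound is attained).


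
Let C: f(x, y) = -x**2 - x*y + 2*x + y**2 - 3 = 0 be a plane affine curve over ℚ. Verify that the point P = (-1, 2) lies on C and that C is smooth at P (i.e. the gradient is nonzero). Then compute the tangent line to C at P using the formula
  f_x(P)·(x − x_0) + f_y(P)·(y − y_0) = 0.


Tangent line at P: 2*x + 5*y - 8 = 0.

Step 1: f(-1, 2) = 0, so P lies on C.
Step 2: partial derivatives
  f_x(x, y) = -2*x - y + 2, f_y(x, y) = -x + 2*y.
  f_x(P) = 2, f_y(P) = 5 (gradient nonzero, so P is smooth).
Step 3: tangent line at P: 2·(x − -1) + 5·(y − 2) = 0.
Expanding: 2*x + 5*y - 8 = 0.


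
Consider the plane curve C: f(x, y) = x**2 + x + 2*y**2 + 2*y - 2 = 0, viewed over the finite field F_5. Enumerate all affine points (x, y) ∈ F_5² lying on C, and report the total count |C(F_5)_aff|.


Affine F_5-points: {(0, 2), (1, 0), (1, 4), (3, 0), (3, 4), (4, 2)}; count = 6.

For each of the 25 pairs (x, y) ∈ F_5², evaluate f(x, y) mod 5. Record the zeros.
  x = 0: [0↦3, 1↦2, 2↦0, 3↦2, 4↦3]  zeros at y ∈ {2}
  x = 1: [0↦0, 1↦4, 2↦2, 3↦4, 4↦0]  zeros at y ∈ {0, 4}
  x = 2: [0↦4, 1↦3, 2↦1, 3↦3, 4↦4]  zeros at y ∈ ∅
  x = 3: [0↦0, 1↦4, 2↦2, 3↦4, 4↦0]  zeros at y ∈ {0, 4}
  x = 4: [0↦3, 1↦2, 2↦0, 3↦2, 4↦3]  zeros at y ∈ {2}
Collecting zeros: affine points = {(0, 2), (1, 0), (1, 4), (3, 0), (3, 4), (4, 2)}.
Total count |C(F_5)_aff| = 6.


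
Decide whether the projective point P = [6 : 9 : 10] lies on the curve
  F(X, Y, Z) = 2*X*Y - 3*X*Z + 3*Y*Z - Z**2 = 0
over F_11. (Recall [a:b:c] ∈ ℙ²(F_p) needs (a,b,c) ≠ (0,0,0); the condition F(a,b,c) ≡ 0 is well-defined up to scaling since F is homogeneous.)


F(6,9,10) ≡ 10 (mod 11); P is NOT on the curve.

Evaluate F(6, 9, 10) term-by-term (mod 11).
  2*X*Y ↦ 2·6·9·1 = 108
  -3*X*Z ↦ -3·6·1·10 = -180
  3*Y*Z ↦ 3·1·9·10 = 270
  -Z**2 ↦ -1·1·1·100 = -100
Sum: F(6, 9, 10) = (108) + (-180) + (270) + (-100) = 98.
Reducing mod 11: 98 ≡ 10 (mod 11).
Since F(a, b, c) ≡ 10 ≠ 0 (mod 11), P does NOT lie on the curve.


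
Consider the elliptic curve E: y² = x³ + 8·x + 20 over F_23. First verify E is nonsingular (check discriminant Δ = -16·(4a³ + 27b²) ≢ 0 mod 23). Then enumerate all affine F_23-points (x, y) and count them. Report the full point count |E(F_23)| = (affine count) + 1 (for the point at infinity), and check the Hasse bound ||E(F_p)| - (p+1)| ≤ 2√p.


Affine points = {(1, 11), (1, 12), (3, 5), (3, 18), (4, 1), (4, 22), (5, 1), (5, 22), (6, 10), (6, 13), (9, 4), (9, 19), (11, 6), (11, 17), (12, 2), (12, 21), (14, 1), (14, 22), (16, 9), (16, 14), (17, 3), (17, 20), (18, 4), (18, 19), (19, 4), (19, 19)}; affine count = 26; |E(F_23)| = 27.

Discriminant check: Δ ∝ 4a³ + 27b² = 4·8³ + 27·20² = 4·512 + 27·400 ≡ 14 (mod 23). Nonzero ⇒ E is nonsingular.
For each x ∈ F_23, compute rhs = x³ + 8·x + 20 mod 23, then count y ∈ F_23 with y² ≡ rhs.
  x = 0: rhs = 20, matching y values: none (0 points).
  x = 1: rhs = 6, matching y values: 11, 12 (2 points).
  x = 2: rhs = 21, matching y values: none (0 points).
  x = 3: rhs = 2, matching y values: 5, 18 (2 points).
  x = 4: rhs = 1, matching y values: 1, 22 (2 points).
  x = 5: rhs = 1, matching y values: 1, 22 (2 points).
  x = 6: rhs = 8, matching y values: 10, 13 (2 points).
  x = 7: rhs = 5, matching y values: none (0 points).
  x = 8: rhs = 21, matching y values: none (0 points).
  x = 9: rhs = 16, matching y values: 4, 19 (2 points).
  x = 10: rhs = 19, matching y values: none (0 points).
  x = 11: rhs = 13, matching y values: 6, 17 (2 points).
  x = 12: rhs = 4, matching y values: 2, 21 (2 points).
  x = 13: rhs = 21, matching y values: none (0 points).
  x = 14: rhs = 1, matching y values: 1, 22 (2 points).
  x = 15: rhs = 19, matching y values: none (0 points).
  x = 16: rhs = 12, matching y values: 9, 14 (2 points).
  x = 17: rhs = 9, matching y values: 3, 20 (2 points).
  x = 18: rhs = 16, matching y values: 4, 19 (2 points).
  x = 19: rhs = 16, matching y values: 4, 19 (2 points).
  x = 20: rhs = 15, matching y values: none (0 points).
  x = 21: rhs = 19, matching y values: none (0 points).
  x = 22: rhs = 11, matching y values: none (0 points).
Total affine count: 26.
Full point count |E(F_23)| = 26 + 1 = 27.
Hasse bound: |27 − (23+1)| = |3| = 3 ≤ 2√23 ≈ 9.5917 ✓.


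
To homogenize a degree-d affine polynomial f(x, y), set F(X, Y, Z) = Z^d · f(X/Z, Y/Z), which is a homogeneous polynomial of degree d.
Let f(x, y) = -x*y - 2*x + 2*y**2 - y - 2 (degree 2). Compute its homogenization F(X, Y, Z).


F(X, Y, Z) = -X*Y - 2*X*Z + 2*Y**2 - Y*Z - 2*Z**2

deg(f) = 2.
Substitute x = X/Z, y = Y/Z into f, then multiply by Z^2.
  monomial -1·x^1·y^1 ↦ -1·X^1·Y^1·Z^0.
  monomial -2·x^1·y^0 ↦ -2·X^1·Y^0·Z^1.
  monomial 2·x^0·y^2 ↦ 2·X^0·Y^2·Z^0.
  monomial -1·x^0·y^1 ↦ -1·X^0·Y^1·Z^1.
  monomial -2·x^0·y^0 ↦ -2·X^0·Y^0·Z^2.
Collecting: F(X, Y, Z) = -X*Y - 2*X*Z + 2*Y**2 - Y*Z - 2*Z**2.


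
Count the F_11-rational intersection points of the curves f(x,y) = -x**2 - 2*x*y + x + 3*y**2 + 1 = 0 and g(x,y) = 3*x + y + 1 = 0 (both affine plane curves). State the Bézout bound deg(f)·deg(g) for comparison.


Common zeros: ∅; count = 0; Bézout bound = 2.

deg(f) = 2, deg(g) = 1, so Bézout bound = 2.
Scan x ∈ F_11. For each x, list the y ∈ F_11 with f(x, y) ≡ 0 and those with g(x, y) ≡ 0 (mod 11); the common zeros in that column are the intersection.
  x = 0: f ≡ 0 at y ∈ ∅; g ≡ 0 at y ∈ {10}; common: ∅.
  x = 1: f ≡ 0 at y ∈ {3, 5}; g ≡ 0 at y ∈ {7}; common: ∅.
  x = 2: f ≡ 0 at y ∈ ∅; g ≡ 0 at y ∈ {4}; common: ∅.
  x = 3: f ≡ 0 at y ∈ ∅; g ≡ 0 at y ∈ {1}; common: ∅.
  x = 4: f ≡ 0 at y ∈ {0, 10}; g ≡ 0 at y ∈ {9}; common: ∅.
  x = 5: f ≡ 0 at y ∈ {3, 4}; g ≡ 0 at y ∈ {6}; common: ∅.
  x = 6: f ≡ 0 at y ∈ ∅; g ≡ 0 at y ∈ {3}; common: ∅.
  x = 7: f ≡ 0 at y ∈ ∅; g ≡ 0 at y ∈ {0}; common: ∅.
  x = 8: f ≡ 0 at y ∈ {0, 9}; g ≡ 0 at y ∈ {8}; common: ∅.
  x = 9: f ≡ 0 at y ∈ ∅; g ≡ 0 at y ∈ {5}; common: ∅.
  x = 10: f ≡ 0 at y ∈ {4, 10}; g ≡ 0 at y ∈ {2}; common: ∅.
Collecting: common zeros = ∅, so the count is 0.
Comparison with the Bézout bound: 0 ≤ 2 = deg(f)·deg(g), as expected for curves with no common component (the affine F_11-count falls short of the bound because intersections may lie at infinity, over extension fields, or carry multiplicity).
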